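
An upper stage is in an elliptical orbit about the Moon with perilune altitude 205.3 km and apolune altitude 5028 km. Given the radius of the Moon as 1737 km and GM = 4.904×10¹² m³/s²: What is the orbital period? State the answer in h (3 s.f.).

r_p = 1737 + 205.3 = 1942.3 km = 1.9423×10⁶ m.
r_a = 1737 + 5028 = 6765.0 km = 6.7650×10⁶ m.
Semi-major axis a = (r_p + r_a)/2 = (1942.3 + 6765.0)/2 = 4353.6 km = 4.354×10⁶ m.
By Kepler's third law T = 2π√(a³/μ) = 2π × 4.102×10³ = 2.577×10⁴ s.
= 7.159 h.

T ≈ 7.16 h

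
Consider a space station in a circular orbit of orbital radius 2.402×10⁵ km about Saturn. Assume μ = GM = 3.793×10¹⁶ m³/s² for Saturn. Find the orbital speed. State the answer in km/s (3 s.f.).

v ≈ 12.6 km/s

r = 2.402×10⁵ km = 2.402×10⁸ m.
For a circular orbit v = √(μ/r) = √(3.793×10¹⁶ / 2.402×10⁸) = √(1.579×10⁸) = 12570 m/s.
That is 12.57 km/s.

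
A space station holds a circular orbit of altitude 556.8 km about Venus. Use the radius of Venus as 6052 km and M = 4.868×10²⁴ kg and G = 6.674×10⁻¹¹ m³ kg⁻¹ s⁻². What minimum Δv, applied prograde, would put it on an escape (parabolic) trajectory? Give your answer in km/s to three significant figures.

Δv ≈ 2.90 km/s

μ = GM = 6.674×10⁻¹¹ × 4.868×10²⁴ = 3.249×10¹⁴ m³/s².
r = 6052 + 556.8 = 6608.8 km = 6.6088×10⁶ m.
Circular speed v_c = √(μ/r) = 7011 m/s.
Escape speed v_esc = √(2μ/r) = √2 × v_c = 9916 m/s.
Δv = v_esc − v_c = 2904 m/s = 2.904 km/s.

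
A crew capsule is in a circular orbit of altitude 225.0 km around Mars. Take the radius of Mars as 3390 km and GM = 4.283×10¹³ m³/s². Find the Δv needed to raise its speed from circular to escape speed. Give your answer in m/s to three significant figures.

r = 3390 + 225.0 = 3615.0 km = 3.6150×10⁶ m.
Circular speed v_c = √(μ/r) = 3442 m/s.
Escape speed v_esc = √(2μ/r) = √2 × v_c = 4868 m/s.
Δv = v_esc − v_c = 1426 m/s.

Δv ≈ 1430 m/s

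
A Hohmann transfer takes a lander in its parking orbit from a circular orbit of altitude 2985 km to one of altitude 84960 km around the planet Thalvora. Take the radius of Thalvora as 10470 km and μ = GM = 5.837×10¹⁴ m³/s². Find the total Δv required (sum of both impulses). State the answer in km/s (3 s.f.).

Δv_total ≈ 3.38 km/s

r₁ = 10470 + 2985 = 13455 km = 1.3455×10⁷ m.
r₂ = 10470 + 84960 = 95430 km = 9.5430×10⁷ m.
Transfer ellipse a_t = (r₁ + r₂)/2 = 5.444×10⁷ m.
At r₁: circular v_c1 = √(μ/r₁) = 6586 m/s; transfer-periapsis v_p = √[μ(2/r₁ − 1/a_t)] = 8720 m/s.
Δv₁ = v_p − v_c1 = 2134 m/s.
At r₂: circular v_c2 = √(μ/r₂) = 2473 m/s; transfer-apoapsis v_a = √[μ(2/r₂ − 1/a_t)] = 1229 m/s.
Δv₂ = v_c2 − v_a = 1244 m/s.
Total Δv = Δv₁ + Δv₂ = 3377 m/s = 3.377 km/s.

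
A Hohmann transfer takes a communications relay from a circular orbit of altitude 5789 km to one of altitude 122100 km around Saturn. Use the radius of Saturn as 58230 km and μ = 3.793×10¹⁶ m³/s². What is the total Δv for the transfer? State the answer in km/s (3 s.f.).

Δv_total ≈ 9.24 km/s

r₁ = 58230 + 5789 = 64019 km = 6.4019×10⁷ m.
r₂ = 58230 + 122100 = 180330 km = 1.8033×10⁸ m.
Transfer ellipse a_t = (r₁ + r₂)/2 = 1.222×10⁸ m.
At r₁: circular v_c1 = √(μ/r₁) = 24340 m/s; transfer-perikrone v_p = √[μ(2/r₁ − 1/a_t)] = 29570 m/s.
Δv₁ = v_p − v_c1 = 5231 m/s.
At r₂: circular v_c2 = √(μ/r₂) = 14500 m/s; transfer-apokrone v_a = √[μ(2/r₂ − 1/a_t)] = 10500 m/s.
Δv₂ = v_c2 − v_a = 4005 m/s.
Total Δv = Δv₁ + Δv₂ = 9236 m/s = 9.236 km/s.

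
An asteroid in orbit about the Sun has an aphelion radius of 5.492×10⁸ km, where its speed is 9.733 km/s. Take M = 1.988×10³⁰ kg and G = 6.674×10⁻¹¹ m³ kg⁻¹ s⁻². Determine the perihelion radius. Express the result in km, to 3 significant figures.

μ = GM = 6.674×10⁻¹¹ × 1.988×10³⁰ = 1.327×10²⁰ m³/s².
r_a = 5.492×10¹¹ m.
Specific energy ε = v²/2 − μ/r = -1.942×10⁸ J/kg, so a = −μ/(2ε) = 3.416×10¹¹ m.
The apsides satisfy r_p + r_a = 2a, so the perihelion radius is 2a − r_a = 1.339×10¹¹ m = 1.3394×10⁸ km.

perihelion radius ≈ 1.34×10⁸ km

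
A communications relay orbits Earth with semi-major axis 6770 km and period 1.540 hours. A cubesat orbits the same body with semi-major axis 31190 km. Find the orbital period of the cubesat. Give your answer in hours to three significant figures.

T₂ ≈ 15.2 hours

Kepler's third law: T² ∝ a³, so T₂ = T₁ (a₂/a₁)^(3/2).
a₂/a₁ = 4.607, (a₂/a₁)^(3/2) = 9.889.
T₂ = 1.540 × 9.889 = 15.23 hours.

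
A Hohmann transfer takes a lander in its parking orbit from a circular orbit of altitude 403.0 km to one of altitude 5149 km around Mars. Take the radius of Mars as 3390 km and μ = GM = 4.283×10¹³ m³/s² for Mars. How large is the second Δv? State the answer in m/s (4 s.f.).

Δv ≈ 483.1 m/s

r₁ = 3390 + 403.0 = 3793.0 km = 3.7930×10⁶ m.
r₂ = 3390 + 5149 = 8539.0 km = 8.5390×10⁶ m.
Transfer ellipse a_t = (r₁ + r₂)/2 = 6.166×10⁶ m.
At r₁: circular v_c1 = √(μ/r₁) = 3360 m/s; transfer-periapsis v_p = √[μ(2/r₁ − 1/a_t)] = 3954 m/s.
At r₂: circular v_c2 = √(μ/r₂) = 2240 m/s; transfer-apoapsis v_a = √[μ(2/r₂ − 1/a_t)] = 1757 m/s.
Δv₂ = v_c2 − v_a = 483.1 m/s.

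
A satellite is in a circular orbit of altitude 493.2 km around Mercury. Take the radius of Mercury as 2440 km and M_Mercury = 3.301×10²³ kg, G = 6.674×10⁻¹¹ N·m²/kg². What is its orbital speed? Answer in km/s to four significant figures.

v ≈ 2.741 km/s

μ = GM = 6.674×10⁻¹¹ × 3.301×10²³ = 2.203×10¹³ m³/s².
r = 2440 + 493.2 = 2933.2 km = 2.9332×10⁶ m.
For a circular orbit v = √(μ/r) = √(2.203×10¹³ / 2.933×10⁶) = √(7.511×10⁶) = 2741 m/s.
That is 2.741 km/s.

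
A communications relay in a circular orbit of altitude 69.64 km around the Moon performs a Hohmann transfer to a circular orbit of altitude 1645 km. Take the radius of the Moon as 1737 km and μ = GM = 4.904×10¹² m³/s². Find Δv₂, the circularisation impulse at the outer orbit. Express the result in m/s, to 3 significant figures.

r₁ = 1737 + 69.64 = 1806.6 km = 1.8066×10⁶ m.
r₂ = 1737 + 1645 = 3382.0 km = 3.3820×10⁶ m.
Transfer ellipse a_t = (r₁ + r₂)/2 = 2.594×10⁶ m.
At r₁: circular v_c1 = √(μ/r₁) = 1648 m/s; transfer-perilune v_p = √[μ(2/r₁ − 1/a_t)] = 1881 m/s.
At r₂: circular v_c2 = √(μ/r₂) = 1204 m/s; transfer-apolune v_a = √[μ(2/r₂ − 1/a_t)] = 1005 m/s.
Δv₂ = v_c2 − v_a = 199.3 m/s.

Δv ≈ 199 m/s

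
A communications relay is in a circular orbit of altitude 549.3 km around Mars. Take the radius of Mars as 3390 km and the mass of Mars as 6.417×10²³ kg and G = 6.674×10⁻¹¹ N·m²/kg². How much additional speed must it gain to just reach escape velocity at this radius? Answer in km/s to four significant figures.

μ = GM = 6.674×10⁻¹¹ × 6.417×10²³ = 4.283×10¹³ m³/s².
r = 3390 + 549.3 = 3939.3 km = 3.9393×10⁶ m.
Circular speed v_c = √(μ/r) = 3297 m/s.
Escape speed v_esc = √(2μ/r) = √2 × v_c = 4663 m/s.
Δv = v_esc − v_c = 1366 m/s = 1.366 km/s.

Δv ≈ 1.366 km/s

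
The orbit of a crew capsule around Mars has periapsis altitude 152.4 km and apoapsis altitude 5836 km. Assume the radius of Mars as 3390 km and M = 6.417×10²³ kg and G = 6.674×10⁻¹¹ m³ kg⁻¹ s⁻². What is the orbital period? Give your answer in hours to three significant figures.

T ≈ 4.30 hours

μ = GM = 6.674×10⁻¹¹ × 6.417×10²³ = 4.283×10¹³ m³/s².
r_p = 3390 + 152.4 = 3542.4 km = 3.5424×10⁶ m.
r_a = 3390 + 5836 = 9226.0 km = 9.2260×10⁶ m.
Semi-major axis a = (r_p + r_a)/2 = (3542.4 + 9226.0)/2 = 6384.2 km = 6.384×10⁶ m.
By Kepler's third law T = 2π√(a³/μ) = 2π × 2.465×10³ = 1.549×10⁴ s.
= 4.302 hours.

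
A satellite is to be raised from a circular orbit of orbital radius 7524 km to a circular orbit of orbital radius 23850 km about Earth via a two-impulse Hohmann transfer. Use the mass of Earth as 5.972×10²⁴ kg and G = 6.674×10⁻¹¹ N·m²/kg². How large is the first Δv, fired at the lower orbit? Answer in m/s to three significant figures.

μ = GM = 6.674×10⁻¹¹ × 5.972×10²⁴ = 3.986×10¹⁴ m³/s².
r₁ = 7524 km = 7.524×10⁶ m.
r₂ = 23850 km = 2.385×10⁷ m.
Transfer ellipse a_t = (r₁ + r₂)/2 = 1.569×10⁷ m.
At r₁: circular v_c1 = √(μ/r₁) = 7278 m/s; transfer-perigee v_p = √[μ(2/r₁ − 1/a_t)] = 8974 m/s.
Δv₁ = v_p − v_c1 = 1696 m/s.

Δv ≈ 1700 m/s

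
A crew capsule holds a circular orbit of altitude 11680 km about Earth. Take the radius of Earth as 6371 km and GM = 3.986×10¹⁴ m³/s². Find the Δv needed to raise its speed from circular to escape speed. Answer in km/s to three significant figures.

r = 6371 + 11680 = 18051 km = 1.8051×10⁷ m.
Circular speed v_c = √(μ/r) = 4699 m/s.
Escape speed v_esc = √(2μ/r) = √2 × v_c = 6646 m/s.
Δv = v_esc − v_c = 1946 m/s = 1.946 km/s.

Δv ≈ 1.95 km/s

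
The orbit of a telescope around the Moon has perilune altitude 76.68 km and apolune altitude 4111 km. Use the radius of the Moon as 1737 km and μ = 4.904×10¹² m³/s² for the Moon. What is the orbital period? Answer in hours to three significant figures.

r_p = 1737 + 76.68 = 1813.7 km = 1.8137×10⁶ m.
r_a = 1737 + 4111 = 5848.0 km = 5.8480×10⁶ m.
Semi-major axis a = (r_p + r_a)/2 = (1813.7 + 5848.0)/2 = 3830.8 km = 3.831×10⁶ m.
By Kepler's third law T = 2π√(a³/μ) = 2π × 3.386×10³ = 2.127×10⁴ s.
= 5.909 hours.

T ≈ 5.91 hours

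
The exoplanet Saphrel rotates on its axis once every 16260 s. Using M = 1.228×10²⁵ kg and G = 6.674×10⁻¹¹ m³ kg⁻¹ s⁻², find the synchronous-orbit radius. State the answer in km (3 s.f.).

r_sync ≈ 17600 km

μ = GM = 6.674×10⁻¹¹ × 1.228×10²⁵ = 8.196×10¹⁴ m³/s².
A synchronous orbit has period T, so by Kepler's third law a = (μT²/4π²)^(1/3).
μT²/4π² = 8.196×10¹⁴ × (1.626×10⁴)² / 39.48 = 5.489×10²¹ m³.
a = 1.764×10⁷ m = 17640 km.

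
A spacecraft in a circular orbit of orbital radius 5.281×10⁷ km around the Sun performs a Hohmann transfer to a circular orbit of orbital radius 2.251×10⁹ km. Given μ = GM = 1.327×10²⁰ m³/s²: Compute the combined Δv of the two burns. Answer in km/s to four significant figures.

r₁ = 5.281×10⁷ km = 5.281×10¹⁰ m.
r₂ = 2.251×10⁹ km = 2.251×10¹² m.
Transfer ellipse a_t = (r₁ + r₂)/2 = 1.152×10¹² m.
At r₁: circular v_c1 = √(μ/r₁) = 50130 m/s; transfer-perihelion v_p = √[μ(2/r₁ − 1/a_t)] = 70070 m/s.
Δv₁ = v_p − v_c1 = 19950 m/s.
At r₂: circular v_c2 = √(μ/r₂) = 7678 m/s; transfer-aphelion v_a = √[μ(2/r₂ − 1/a_t)] = 1644 m/s.
Δv₂ = v_c2 − v_a = 6034 m/s.
Total Δv = Δv₁ + Δv₂ = 25980 m/s = 25.98 km/s.

Δv_total ≈ 25.98 km/s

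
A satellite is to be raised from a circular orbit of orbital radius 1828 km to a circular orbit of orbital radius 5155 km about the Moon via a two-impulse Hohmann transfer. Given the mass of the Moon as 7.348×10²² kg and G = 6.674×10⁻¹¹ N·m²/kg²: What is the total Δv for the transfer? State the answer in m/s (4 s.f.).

μ = GM = 6.674×10⁻¹¹ × 7.348×10²² = 4.904×10¹² m³/s².
r₁ = 1828 km = 1.828×10⁶ m.
r₂ = 5155 km = 5.155×10⁶ m.
Transfer ellipse a_t = (r₁ + r₂)/2 = 3.492×10⁶ m.
At r₁: circular v_c1 = √(μ/r₁) = 1638 m/s; transfer-perilune v_p = √[μ(2/r₁ − 1/a_t)] = 1990 m/s.
Δv₁ = v_p − v_c1 = 352.3 m/s.
At r₂: circular v_c2 = √(μ/r₂) = 975.4 m/s; transfer-apolune v_a = √[μ(2/r₂ − 1/a_t)] = 705.7 m/s.
Δv₂ = v_c2 − v_a = 269.6 m/s.
Total Δv = Δv₁ + Δv₂ = 621.9 m/s.

Δv_total ≈ 621.9 m/s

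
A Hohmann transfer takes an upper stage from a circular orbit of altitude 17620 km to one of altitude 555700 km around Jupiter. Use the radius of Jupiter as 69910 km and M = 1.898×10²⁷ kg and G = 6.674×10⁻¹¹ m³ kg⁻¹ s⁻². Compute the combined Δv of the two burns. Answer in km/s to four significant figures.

μ = GM = 6.674×10⁻¹¹ × 1.898×10²⁷ = 1.267×10¹⁷ m³/s².
r₁ = 69910 + 17620 = 87530 km = 8.7530×10⁷ m.
r₂ = 69910 + 555700 = 625610 km = 6.2561×10⁸ m.
Transfer ellipse a_t = (r₁ + r₂)/2 = 3.566×10⁸ m.
At r₁: circular v_c1 = √(μ/r₁) = 38040 m/s; transfer-perijove v_p = √[μ(2/r₁ − 1/a_t)] = 50390 m/s.
Δv₁ = v_p − v_c1 = 12350 m/s.
At r₂: circular v_c2 = √(μ/r₂) = 14230 m/s; transfer-apojove v_a = √[μ(2/r₂ − 1/a_t)] = 7050 m/s.
Δv₂ = v_c2 − v_a = 7179 m/s.
Total Δv = Δv₁ + Δv₂ = 19530 m/s = 19.53 km/s.

Δv_total ≈ 19.53 km/s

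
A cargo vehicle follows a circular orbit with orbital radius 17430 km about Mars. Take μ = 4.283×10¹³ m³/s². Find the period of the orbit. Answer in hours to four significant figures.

r = 17430 km = 1.743×10⁷ m.
Kepler's third law: T = 2π√(r³/μ) = 2π√((1.743×10⁷)³ / 4.283×10¹³).
r³/μ = 1.236×10⁸ s², so T = 2π × 1.112×10⁴ = 6.986×10⁴ s.
Converting: 6.986×10⁴ s ÷ 3600 = 19.41 hours.

T ≈ 19.41 hours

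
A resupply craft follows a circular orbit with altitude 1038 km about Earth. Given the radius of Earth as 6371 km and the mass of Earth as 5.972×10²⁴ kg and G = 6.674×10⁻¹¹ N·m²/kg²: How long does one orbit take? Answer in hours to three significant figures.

μ = GM = 6.674×10⁻¹¹ × 5.972×10²⁴ = 3.986×10¹⁴ m³/s².
r = 6371 + 1038 = 7409.0 km = 7.4090×10⁶ m.
Kepler's third law: T = 2π√(r³/μ) = 2π√((7.409×10⁶)³ / 3.986×10¹⁴).
r³/μ = 1.020×10⁶ s², so T = 2π × 1.010×10³ = 6.347×10³ s.
Converting: 6.347×10³ s ÷ 3600 = 1.763 hours.

T ≈ 1.76 hours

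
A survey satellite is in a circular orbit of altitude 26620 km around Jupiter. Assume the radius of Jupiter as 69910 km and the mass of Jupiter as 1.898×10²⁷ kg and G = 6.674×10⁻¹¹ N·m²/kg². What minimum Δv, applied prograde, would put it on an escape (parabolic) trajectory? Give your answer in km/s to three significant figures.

Δv ≈ 15.0 km/s

μ = GM = 6.674×10⁻¹¹ × 1.898×10²⁷ = 1.267×10¹⁷ m³/s².
r = 69910 + 26620 = 96530 km = 9.6530×10⁷ m.
Circular speed v_c = √(μ/r) = 36230 m/s.
Escape speed v_esc = √(2μ/r) = √2 × v_c = 51230 m/s.
Δv = v_esc − v_c = 15000 m/s = 15.00 km/s.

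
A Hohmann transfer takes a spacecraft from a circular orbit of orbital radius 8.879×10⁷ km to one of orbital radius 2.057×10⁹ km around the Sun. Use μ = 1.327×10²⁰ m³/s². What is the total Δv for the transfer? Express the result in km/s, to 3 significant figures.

r₁ = 8.879×10⁷ km = 8.879×10¹⁰ m.
r₂ = 2.057×10⁹ km = 2.057×10¹² m.
Transfer ellipse a_t = (r₁ + r₂)/2 = 1.073×10¹² m.
At r₁: circular v_c1 = √(μ/r₁) = 38660 m/s; transfer-perihelion v_p = √[μ(2/r₁ − 1/a_t)] = 53530 m/s.
Δv₁ = v_p − v_c1 = 14870 m/s.
At r₂: circular v_c2 = √(μ/r₂) = 8032 m/s; transfer-aphelion v_a = √[μ(2/r₂ − 1/a_t)] = 2311 m/s.
Δv₂ = v_c2 − v_a = 5721 m/s.
Total Δv = Δv₁ + Δv₂ = 20590 m/s = 20.59 km/s.

Δv_total ≈ 20.6 km/s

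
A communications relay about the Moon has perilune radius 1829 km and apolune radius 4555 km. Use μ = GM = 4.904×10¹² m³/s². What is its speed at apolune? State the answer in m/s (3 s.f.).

Semi-major axis a = (r_p + r_a)/2 = 3192.0 km = 3.192×10⁶ m.
Vis-viva: v² = μ(2/r − 1/a) = 4.904×10¹² × (4.391×10⁻⁷ − 3.133×10⁻⁷) = 6.169×10⁵ m²/s².
v = 785.4 m/s.

v ≈ 785 m/s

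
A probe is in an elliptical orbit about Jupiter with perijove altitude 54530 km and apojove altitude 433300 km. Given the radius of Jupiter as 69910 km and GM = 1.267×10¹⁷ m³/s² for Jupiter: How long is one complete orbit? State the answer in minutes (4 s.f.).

r_p = 69910 + 54530 = 124440 km = 1.2444×10⁸ m.
r_a = 69910 + 433300 = 503210 km = 5.0321×10⁸ m.
Semi-major axis a = (r_p + r_a)/2 = (1.2444×10⁵ + 5.0321×10⁵)/2 = 3.1382×10⁵ km = 3.138×10⁸ m.
By Kepler's third law T = 2π√(a³/μ) = 2π × 1.562×10⁴ = 9.813×10⁴ s.
= 1636 minutes.

T ≈ 1636 minutes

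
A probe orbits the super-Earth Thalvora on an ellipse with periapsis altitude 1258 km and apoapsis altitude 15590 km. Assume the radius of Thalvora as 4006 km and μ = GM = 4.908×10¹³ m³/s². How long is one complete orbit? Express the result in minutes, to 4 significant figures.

T ≈ 655.1 minutes

r_p = 4006 + 1258 = 5264.0 km = 5.2640×10⁶ m.
r_a = 4006 + 15590 = 19596 km = 1.9596×10⁷ m.
Semi-major axis a = (r_p + r_a)/2 = (5264.0 + 19596)/2 = 12430 km = 1.243×10⁷ m.
By Kepler's third law T = 2π√(a³/μ) = 2π × 6.255×10³ = 3.930×10⁴ s.
= 655.1 minutes.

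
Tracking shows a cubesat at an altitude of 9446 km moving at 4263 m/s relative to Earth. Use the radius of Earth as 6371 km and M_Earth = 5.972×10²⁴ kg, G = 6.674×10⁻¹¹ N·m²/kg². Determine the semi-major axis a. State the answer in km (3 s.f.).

a ≈ 12400 km

μ = GM = 6.674×10⁻¹¹ × 5.972×10²⁴ = 3.986×10¹⁴ m³/s².
r = 6371 + 9446 = 15817 km = 1.582×10⁷ m.
Specific orbital energy ε = v²/2 − μ/r = (4263)²/2 − 3.986×10¹⁴/1.582×10⁷ = -1.611×10⁷ J/kg.
Since ε = −μ/(2a), a = −μ/(2ε) = 1.237×10⁷ m = 12369 km.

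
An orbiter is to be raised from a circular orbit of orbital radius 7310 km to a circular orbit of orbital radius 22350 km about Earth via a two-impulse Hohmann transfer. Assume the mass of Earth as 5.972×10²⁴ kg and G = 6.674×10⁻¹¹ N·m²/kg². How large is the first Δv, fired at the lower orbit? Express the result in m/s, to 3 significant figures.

Δv ≈ 1680 m/s

μ = GM = 6.674×10⁻¹¹ × 5.972×10²⁴ = 3.986×10¹⁴ m³/s².
r₁ = 7310 km = 7.310×10⁶ m.
r₂ = 22350 km = 2.235×10⁷ m.
Transfer ellipse a_t = (r₁ + r₂)/2 = 1.483×10⁷ m.
At r₁: circular v_c1 = √(μ/r₁) = 7384 m/s; transfer-perigee v_p = √[μ(2/r₁ − 1/a_t)] = 9065 m/s.
Δv₁ = v_p − v_c1 = 1681 m/s.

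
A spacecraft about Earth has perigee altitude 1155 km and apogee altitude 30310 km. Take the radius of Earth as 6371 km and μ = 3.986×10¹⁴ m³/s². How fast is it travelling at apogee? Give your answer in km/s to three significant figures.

r_p = 6371 + 1155 = 7526.0 km = 7.5260×10⁶ m.
r_a = 6371 + 30310 = 36681 km = 3.6681×10⁷ m.
Semi-major axis a = (r_p + r_a)/2 = 22104 km = 2.210×10⁷ m.
Vis-viva: v² = μ(2/r − 1/a) = 3.986×10¹⁴ × (5.452×10⁻⁸ − 4.524×10⁻⁸) = 3.700×10⁶ m²/s².
v = 1924 m/s = 1.924 km/s.

v ≈ 1.92 km/s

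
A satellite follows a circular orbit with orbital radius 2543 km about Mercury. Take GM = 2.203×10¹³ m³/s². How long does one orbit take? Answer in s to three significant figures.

T ≈ 5430 s

r = 2543 km = 2.543×10⁶ m.
Kepler's third law: T = 2π√(r³/μ) = 2π√((2.543×10⁶)³ / 2.203×10¹³).
r³/μ = 7.465×10⁵ s², so T = 2π × 8.640×10² = 5.429×10³ s.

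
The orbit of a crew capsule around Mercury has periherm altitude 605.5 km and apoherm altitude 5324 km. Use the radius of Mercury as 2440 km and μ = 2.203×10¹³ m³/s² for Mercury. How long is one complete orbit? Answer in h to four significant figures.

r_p = 2440 + 605.5 = 3045.5 km = 3.0455×10⁶ m.
r_a = 2440 + 5324 = 7764.0 km = 7.7640×10⁶ m.
Semi-major axis a = (r_p + r_a)/2 = (3045.5 + 7764.0)/2 = 5404.8 km = 5.405×10⁶ m.
By Kepler's third law T = 2π√(a³/μ) = 2π × 2.677×10³ = 1.682×10⁴ s.
= 4.672 h.

T ≈ 4.672 h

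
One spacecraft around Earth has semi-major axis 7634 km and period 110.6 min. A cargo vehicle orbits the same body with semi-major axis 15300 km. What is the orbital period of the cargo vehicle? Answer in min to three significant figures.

T₂ ≈ 314 min

Kepler's third law: T² ∝ a³, so T₂ = T₁ (a₂/a₁)^(3/2).
a₂/a₁ = 2.004, (a₂/a₁)^(3/2) = 2.837.
T₂ = 110.6 × 2.837 = 313.8 min.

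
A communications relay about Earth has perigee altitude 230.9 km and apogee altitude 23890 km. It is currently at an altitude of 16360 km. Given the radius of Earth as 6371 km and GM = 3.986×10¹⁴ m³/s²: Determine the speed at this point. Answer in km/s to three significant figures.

v ≈ 3.67 km/s

r_p = 6371 + 230.9 = 6601.9 km = 6.6019×10⁶ m.
r_a = 6371 + 23890 = 30261 km = 3.0261×10⁷ m.
r = 6371 + 16360 = 22731 km = 2.273×10⁷ m.
Semi-major axis a = (r_p + r_a)/2 = 18431 km = 1.843×10⁷ m.
Vis-viva: v² = μ(2/r − 1/a) = 3.986×10¹⁴ × (8.799×10⁻⁸ − 5.426×10⁻⁸) = 1.344×10⁷ m²/s².
v = 3667 m/s = 3.667 km/s.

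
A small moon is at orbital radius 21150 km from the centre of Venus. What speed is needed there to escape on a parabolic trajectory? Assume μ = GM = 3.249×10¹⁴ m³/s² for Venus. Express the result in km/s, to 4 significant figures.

r = 21150 km = 2.115×10⁷ m.
Escape speed v_esc = √(2μ/r) = √(2 × 3.249×10¹⁴ / 2.115×10⁷) = √(3.072×10⁷) = 5543 m/s.
= 5.543 km/s.

v_esc ≈ 5.543 km/s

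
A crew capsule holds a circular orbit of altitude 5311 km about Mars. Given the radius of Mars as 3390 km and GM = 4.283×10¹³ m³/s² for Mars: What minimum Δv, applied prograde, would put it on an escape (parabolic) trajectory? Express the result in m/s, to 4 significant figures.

Δv ≈ 919.0 m/s

r = 3390 + 5311 = 8701.0 km = 8.7010×10⁶ m.
Circular speed v_c = √(μ/r) = 2219 m/s.
Escape speed v_esc = √(2μ/r) = √2 × v_c = 3138 m/s.
Δv = v_esc − v_c = 919.0 m/s.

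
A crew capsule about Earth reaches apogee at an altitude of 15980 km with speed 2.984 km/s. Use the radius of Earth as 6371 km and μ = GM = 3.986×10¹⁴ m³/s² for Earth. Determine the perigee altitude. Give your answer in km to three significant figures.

r_a = 6371 + 15980 = 22351 km = 2.235×10⁷ m.
Specific energy ε = v²/2 − μ/r = -1.338×10⁷ J/kg, so a = −μ/(2ε) = 1.489×10⁷ m.
The apsides satisfy r_p + r_a = 2a, so the perigee radius is 2a − r_a = 7.436×10⁶ m = 7436.3 km.
Perigee altitude = 7436.3 − 6371 = 1065.3 km.

perigee altitude ≈ 1070 km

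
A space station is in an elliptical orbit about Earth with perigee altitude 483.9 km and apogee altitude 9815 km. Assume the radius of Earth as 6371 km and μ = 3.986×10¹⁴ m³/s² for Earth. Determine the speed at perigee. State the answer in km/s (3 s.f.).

r_p = 6371 + 483.9 = 6854.9 km = 6.8549×10⁶ m.
r_a = 6371 + 9815 = 16186 km = 1.6186×10⁷ m.
Semi-major axis a = (r_p + r_a)/2 = 11520 km = 1.152×10⁷ m.
Vis-viva: v² = μ(2/r − 1/a) = 3.986×10¹⁴ × (2.918×10⁻⁷ − 8.680×10⁻⁸) = 8.170×10⁷ m²/s².
v = 9039 m/s = 9.039 km/s.

v ≈ 9.04 km/s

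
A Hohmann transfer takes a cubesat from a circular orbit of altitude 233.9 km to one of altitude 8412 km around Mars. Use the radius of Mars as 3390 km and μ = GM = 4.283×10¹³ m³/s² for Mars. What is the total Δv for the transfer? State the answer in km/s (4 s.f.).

r₁ = 3390 + 233.9 = 3623.9 km = 3.6239×10⁶ m.
r₂ = 3390 + 8412 = 11802 km = 1.1802×10⁷ m.
Transfer ellipse a_t = (r₁ + r₂)/2 = 7.713×10⁶ m.
At r₁: circular v_c1 = √(μ/r₁) = 3438 m/s; transfer-periapsis v_p = √[μ(2/r₁ − 1/a_t)] = 4253 m/s.
Δv₁ = v_p − v_c1 = 814.7 m/s.
At r₂: circular v_c2 = √(μ/r₂) = 1905 m/s; transfer-apoapsis v_a = √[μ(2/r₂ − 1/a_t)] = 1306 m/s.
Δv₂ = v_c2 − v_a = 599.2 m/s.
Total Δv = Δv₁ + Δv₂ = 1414 m/s = 1.414 km/s.

Δv_total ≈ 1.414 km/s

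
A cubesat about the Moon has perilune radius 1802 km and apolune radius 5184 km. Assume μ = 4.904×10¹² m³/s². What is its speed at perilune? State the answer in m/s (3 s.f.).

v ≈ 2010 m/s

Semi-major axis a = (r_p + r_a)/2 = 3493.0 km = 3.493×10⁶ m.
Vis-viva: v² = μ(2/r − 1/a) = 4.904×10¹² × (1.110×10⁻⁶ − 2.863×10⁻⁷) = 4.039×10⁶ m²/s².
v = 2010 m/s.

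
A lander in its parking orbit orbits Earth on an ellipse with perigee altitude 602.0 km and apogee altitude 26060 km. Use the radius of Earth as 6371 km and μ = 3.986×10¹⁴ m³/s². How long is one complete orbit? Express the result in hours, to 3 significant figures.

T ≈ 7.64 hours

r_p = 6371 + 602.0 = 6973.0 km = 6.9730×10⁶ m.
r_a = 6371 + 26060 = 32431 km = 3.2431×10⁷ m.
Semi-major axis a = (r_p + r_a)/2 = (6973.0 + 32431)/2 = 19702 km = 1.970×10⁷ m.
By Kepler's third law T = 2π√(a³/μ) = 2π × 4.380×10³ = 2.752×10⁴ s.
= 7.645 hours.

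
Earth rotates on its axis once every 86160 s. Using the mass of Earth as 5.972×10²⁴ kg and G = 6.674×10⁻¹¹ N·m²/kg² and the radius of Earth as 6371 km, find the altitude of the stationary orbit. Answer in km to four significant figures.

h_sync ≈ 35790 km

μ = GM = 6.674×10⁻¹¹ × 5.972×10²⁴ = 3.986×10¹⁴ m³/s².
A synchronous orbit has period T, so by Kepler's third law a = (μT²/4π²)^(1/3).
μT²/4π² = 3.986×10¹⁴ × (8.616×10⁴)² / 39.48 = 7.495×10²² m³.
a = 4.216×10⁷ m = 42162 km.
Altitude h = a − R = 42162 − 6371 = 35791 km.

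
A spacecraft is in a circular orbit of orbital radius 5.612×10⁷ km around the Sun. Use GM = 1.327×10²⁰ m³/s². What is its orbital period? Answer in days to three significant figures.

T ≈ 83.9 days

r = 5.612×10⁷ km = 5.612×10¹⁰ m.
Kepler's third law: T = 2π√(r³/μ) = 2π√((5.612×10¹⁰)³ / 1.327×10²⁰).
r³/μ = 1.332×10¹² s², so T = 2π × 1.154×10⁶ = 7.251×10⁶ s.
Converting: 7.251×10⁶ s ÷ 86400 = 83.93 days.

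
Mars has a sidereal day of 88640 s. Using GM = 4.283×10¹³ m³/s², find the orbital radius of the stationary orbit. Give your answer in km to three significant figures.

r_sync ≈ 20400 km

A synchronous orbit has period T, so by Kepler's third law a = (μT²/4π²)^(1/3).
μT²/4π² = 4.283×10¹³ × (8.864×10⁴)² / 39.48 = 8.524×10²¹ m³.
a = 2.043×10⁷ m = 20428 km.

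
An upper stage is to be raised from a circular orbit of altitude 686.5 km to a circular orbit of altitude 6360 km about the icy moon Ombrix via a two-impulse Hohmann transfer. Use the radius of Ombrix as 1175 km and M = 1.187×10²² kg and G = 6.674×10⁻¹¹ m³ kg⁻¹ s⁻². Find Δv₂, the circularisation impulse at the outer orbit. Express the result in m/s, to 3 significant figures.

μ = GM = 6.674×10⁻¹¹ × 1.187×10²² = 7.922×10¹¹ m³/s².
r₁ = 1175 + 686.5 = 1861.5 km = 1.8615×10⁶ m.
r₂ = 1175 + 6360 = 7535.0 km = 7.5350×10⁶ m.
Transfer ellipse a_t = (r₁ + r₂)/2 = 4.698×10⁶ m.
At r₁: circular v_c1 = √(μ/r₁) = 652.4 m/s; transfer-periapsis v_p = √[μ(2/r₁ − 1/a_t)] = 826.2 m/s.
At r₂: circular v_c2 = √(μ/r₂) = 324.2 m/s; transfer-apoapsis v_a = √[μ(2/r₂ − 1/a_t)] = 204.1 m/s.
Δv₂ = v_c2 − v_a = 120.1 m/s.

Δv ≈ 120 m/s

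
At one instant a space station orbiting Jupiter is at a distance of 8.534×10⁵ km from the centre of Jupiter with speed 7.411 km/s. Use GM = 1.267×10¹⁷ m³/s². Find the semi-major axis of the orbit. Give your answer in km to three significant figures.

r = 8.534×10⁸ m.
Specific orbital energy ε = v²/2 − μ/r = (7411)²/2 − 1.267×10¹⁷/8.534×10⁸ = -1.210×10⁸ J/kg.
Since ε = −μ/(2a), a = −μ/(2ε) = 5.235×10⁸ m = 5.2354×10⁵ km.

a ≈ 5.24×10⁵ km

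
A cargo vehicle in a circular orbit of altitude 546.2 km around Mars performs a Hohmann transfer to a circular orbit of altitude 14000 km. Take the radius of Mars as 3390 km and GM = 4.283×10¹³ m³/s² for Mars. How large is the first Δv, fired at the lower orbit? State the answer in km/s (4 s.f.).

Δv ≈ 0.9139 km/s

r₁ = 3390 + 546.2 = 3936.2 km = 3.9362×10⁶ m.
r₂ = 3390 + 14000 = 17390 km = 1.7390×10⁷ m.
Transfer ellipse a_t = (r₁ + r₂)/2 = 1.066×10⁷ m.
At r₁: circular v_c1 = √(μ/r₁) = 3299 m/s; transfer-periapsis v_p = √[μ(2/r₁ − 1/a_t)] = 4213 m/s.
Δv₁ = v_p − v_c1 = 913.9 m/s.
= 0.9139 km/s.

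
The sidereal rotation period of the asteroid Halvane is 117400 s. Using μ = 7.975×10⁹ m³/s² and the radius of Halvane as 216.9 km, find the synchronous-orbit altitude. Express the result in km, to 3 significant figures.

h_sync ≈ 1190 km

A synchronous orbit has period T, so by Kepler's third law a = (μT²/4π²)^(1/3).
μT²/4π² = 7.975×10⁹ × (1.174×10⁵)² / 39.48 = 2.784×10¹⁸ m³.
a = 1.407×10⁶ m = 1406.8 km.
Altitude h = a − R = 1406.8 − 216.9 = 1189.9 km.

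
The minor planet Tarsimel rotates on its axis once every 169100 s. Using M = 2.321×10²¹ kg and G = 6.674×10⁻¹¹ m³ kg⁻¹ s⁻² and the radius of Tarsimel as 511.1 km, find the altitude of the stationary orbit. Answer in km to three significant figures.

h_sync ≈ 4310 km

μ = GM = 6.674×10⁻¹¹ × 2.321×10²¹ = 1.549×10¹¹ m³/s².
A synchronous orbit has period T, so by Kepler's third law a = (μT²/4π²)^(1/3).
μT²/4π² = 1.549×10¹¹ × (1.691×10⁵)² / 39.48 = 1.122×10²⁰ m³.
a = 4.823×10⁶ m = 4823.1 km.
Altitude h = a − R = 4823.1 − 511.1 = 4312.0 km.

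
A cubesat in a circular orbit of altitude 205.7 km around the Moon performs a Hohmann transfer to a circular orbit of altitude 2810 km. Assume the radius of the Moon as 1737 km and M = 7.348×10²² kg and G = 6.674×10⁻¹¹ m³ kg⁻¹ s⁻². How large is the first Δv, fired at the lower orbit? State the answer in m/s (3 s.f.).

μ = GM = 6.674×10⁻¹¹ × 7.348×10²² = 4.904×10¹² m³/s².
r₁ = 1737 + 205.7 = 1942.7 km = 1.9427×10⁶ m.
r₂ = 1737 + 2810 = 4547.0 km = 4.5470×10⁶ m.
Transfer ellipse a_t = (r₁ + r₂)/2 = 3.245×10⁶ m.
At r₁: circular v_c1 = √(μ/r₁) = 1589 m/s; transfer-perilune v_p = √[μ(2/r₁ − 1/a_t)] = 1881 m/s.
Δv₁ = v_p − v_c1 = 292.0 m/s.

Δv ≈ 292 m/s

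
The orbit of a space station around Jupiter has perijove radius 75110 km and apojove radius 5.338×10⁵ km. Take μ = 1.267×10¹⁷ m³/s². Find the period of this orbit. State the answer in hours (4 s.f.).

T ≈ 26.05 hours

Semi-major axis a = (r_p + r_a)/2 = (75110 + 5.3380×10⁵)/2 = 3.0446×10⁵ km = 3.045×10⁸ m.
By Kepler's third law T = 2π√(a³/μ) = 2π × 1.492×10⁴ = 9.377×10⁴ s.
= 26.05 hours.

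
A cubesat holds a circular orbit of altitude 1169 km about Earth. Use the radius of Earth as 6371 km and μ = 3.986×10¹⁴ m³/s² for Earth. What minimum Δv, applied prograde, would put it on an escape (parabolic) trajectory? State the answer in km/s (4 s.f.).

r = 6371 + 1169 = 7540.0 km = 7.5400×10⁶ m.
Circular speed v_c = √(μ/r) = 7271 m/s.
Escape speed v_esc = √(2μ/r) = √2 × v_c = 10280 m/s.
Δv = v_esc − v_c = 3012 m/s = 3.012 km/s.

Δv ≈ 3.012 km/s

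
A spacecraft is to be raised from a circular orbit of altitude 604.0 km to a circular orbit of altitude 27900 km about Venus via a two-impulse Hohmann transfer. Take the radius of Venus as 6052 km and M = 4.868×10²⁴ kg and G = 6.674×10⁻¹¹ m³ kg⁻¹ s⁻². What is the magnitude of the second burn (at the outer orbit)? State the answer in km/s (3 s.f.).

Δv ≈ 1.32 km/s

μ = GM = 6.674×10⁻¹¹ × 4.868×10²⁴ = 3.249×10¹⁴ m³/s².
r₁ = 6052 + 604.0 = 6656.0 km = 6.6560×10⁶ m.
r₂ = 6052 + 27900 = 33952 km = 3.3952×10⁷ m.
Transfer ellipse a_t = (r₁ + r₂)/2 = 2.030×10⁷ m.
At r₁: circular v_c1 = √(μ/r₁) = 6987 m/s; transfer-periapsis v_p = √[μ(2/r₁ − 1/a_t)] = 9034 m/s.
At r₂: circular v_c2 = √(μ/r₂) = 3093 m/s; transfer-apoapsis v_a = √[μ(2/r₂ − 1/a_t)] = 1771 m/s.
Δv₂ = v_c2 − v_a = 1322 m/s.
= 1.322 km/s.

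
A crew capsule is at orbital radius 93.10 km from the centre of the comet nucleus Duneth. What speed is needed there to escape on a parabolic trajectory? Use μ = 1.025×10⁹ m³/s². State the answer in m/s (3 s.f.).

r = 93.10 km = 9.310×10⁴ m.
Escape speed v_esc = √(2μ/r) = √(2 × 1.025×10⁹ / 9.310×10⁴) = √(2.202×10⁴) = 148.4 m/s.

v_esc ≈ 148 m/s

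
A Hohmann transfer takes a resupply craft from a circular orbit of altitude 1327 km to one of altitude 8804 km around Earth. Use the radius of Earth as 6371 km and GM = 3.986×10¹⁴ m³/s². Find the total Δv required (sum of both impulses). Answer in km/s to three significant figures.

Δv_total ≈ 2.01 km/s

r₁ = 6371 + 1327 = 7698.0 km = 7.6980×10⁶ m.
r₂ = 6371 + 8804 = 15175 km = 1.5175×10⁷ m.
Transfer ellipse a_t = (r₁ + r₂)/2 = 1.144×10⁷ m.
At r₁: circular v_c1 = √(μ/r₁) = 7196 m/s; transfer-perigee v_p = √[μ(2/r₁ − 1/a_t)] = 8289 m/s.
Δv₁ = v_p − v_c1 = 1093 m/s.
At r₂: circular v_c2 = √(μ/r₂) = 5125 m/s; transfer-apogee v_a = √[μ(2/r₂ − 1/a_t)] = 4205 m/s.
Δv₂ = v_c2 − v_a = 920.3 m/s.
Total Δv = Δv₁ + Δv₂ = 2013 m/s = 2.013 km/s.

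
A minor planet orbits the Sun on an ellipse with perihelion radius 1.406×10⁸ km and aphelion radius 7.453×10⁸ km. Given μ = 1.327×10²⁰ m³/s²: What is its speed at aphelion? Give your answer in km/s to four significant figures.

Semi-major axis a = (r_p + r_a)/2 = 4.4295×10⁸ km = 4.430×10¹¹ m.
Vis-viva: v² = μ(2/r − 1/a) = 1.327×10²⁰ × (2.683×10⁻¹² − 2.258×10⁻¹²) = 5.652×10⁷ m²/s².
v = 7518 m/s = 7.518 km/s.

v ≈ 7.518 km/s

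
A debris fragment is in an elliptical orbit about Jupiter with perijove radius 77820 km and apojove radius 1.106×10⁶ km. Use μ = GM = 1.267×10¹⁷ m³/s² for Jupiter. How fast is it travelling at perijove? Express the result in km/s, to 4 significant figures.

v ≈ 55.16 km/s

Semi-major axis a = (r_p + r_a)/2 = 5.9191×10⁵ km = 5.919×10⁸ m.
Vis-viva: v² = μ(2/r − 1/a) = 1.267×10¹⁷ × (2.570×10⁻⁸ − 1.689×10⁻⁹) = 3.042×10⁹ m²/s².
v = 55160 m/s = 55.16 km/s.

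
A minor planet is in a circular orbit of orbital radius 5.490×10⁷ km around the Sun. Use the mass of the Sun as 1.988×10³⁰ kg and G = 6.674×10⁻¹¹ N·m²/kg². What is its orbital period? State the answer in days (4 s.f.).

μ = GM = 6.674×10⁻¹¹ × 1.988×10³⁰ = 1.327×10²⁰ m³/s².
r = 5.490×10⁷ km = 5.490×10¹⁰ m.
Kepler's third law: T = 2π√(r³/μ) = 2π√((5.490×10¹⁰)³ / 1.327×10²⁰).
r³/μ = 1.247×10¹² s², so T = 2π × 1.117×10⁶ = 7.017×10⁶ s.
Converting: 7.017×10⁶ s ÷ 86400 = 81.21 days.

T ≈ 81.21 days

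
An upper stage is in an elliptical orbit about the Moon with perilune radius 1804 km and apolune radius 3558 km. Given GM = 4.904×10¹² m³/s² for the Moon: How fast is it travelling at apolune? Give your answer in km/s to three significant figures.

v ≈ 0.963 km/s

Semi-major axis a = (r_p + r_a)/2 = 2681.0 km = 2.681×10⁶ m.
Vis-viva: v² = μ(2/r − 1/a) = 4.904×10¹² × (5.621×10⁻⁷ − 3.730×10⁻⁷) = 9.274×10⁵ m²/s².
v = 963.0 m/s = 0.963 km/s.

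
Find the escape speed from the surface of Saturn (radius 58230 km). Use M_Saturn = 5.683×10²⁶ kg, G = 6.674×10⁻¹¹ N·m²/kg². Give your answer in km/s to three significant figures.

μ = GM = 6.674×10⁻¹¹ × 5.683×10²⁶ = 3.793×10¹⁶ m³/s².
r = R = 5.823×10⁷ m.
Escape speed v_esc = √(2μ/r) = √(2 × 3.793×10¹⁶ / 5.823×10⁷) = √(1.303×10⁹) = 36090 m/s.
= 36.09 km/s.

v_esc ≈ 36.1 km/s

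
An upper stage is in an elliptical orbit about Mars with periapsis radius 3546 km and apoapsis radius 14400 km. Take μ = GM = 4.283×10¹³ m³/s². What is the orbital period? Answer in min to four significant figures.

Semi-major axis a = (r_p + r_a)/2 = (3546.0 + 14400)/2 = 8973.0 km = 8.973×10⁶ m.
By Kepler's third law T = 2π√(a³/μ) = 2π × 4.107×10³ = 2.581×10⁴ s.
= 430.1 min.

T ≈ 430.1 min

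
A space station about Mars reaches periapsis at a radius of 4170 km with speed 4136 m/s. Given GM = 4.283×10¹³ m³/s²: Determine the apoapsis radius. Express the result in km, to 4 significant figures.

r_p = 4.170×10⁶ m.
Specific energy ε = v²/2 − μ/r = -1.718×10⁶ J/kg, so a = −μ/(2ε) = 1.247×10⁷ m.
The apsides satisfy r_p + r_a = 2a, so the apoapsis radius is 2a − r_p = 2.076×10⁷ m = 20764 km.

apoapsis radius ≈ 20760 km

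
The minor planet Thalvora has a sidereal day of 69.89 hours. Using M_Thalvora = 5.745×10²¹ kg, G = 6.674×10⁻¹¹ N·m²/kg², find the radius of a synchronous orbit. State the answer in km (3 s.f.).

r_sync ≈ 8500 km

μ = GM = 6.674×10⁻¹¹ × 5.745×10²¹ = 3.834×10¹¹ m³/s².
T = 69.89 hours = 2.516×10⁵ s.
A synchronous orbit has period T, so by Kepler's third law a = (μT²/4π²)^(1/3).
μT²/4π² = 3.834×10¹¹ × (2.516×10⁵)² / 39.48 = 6.148×10²⁰ m³.
a = 8.503×10⁶ m = 8503.2 km.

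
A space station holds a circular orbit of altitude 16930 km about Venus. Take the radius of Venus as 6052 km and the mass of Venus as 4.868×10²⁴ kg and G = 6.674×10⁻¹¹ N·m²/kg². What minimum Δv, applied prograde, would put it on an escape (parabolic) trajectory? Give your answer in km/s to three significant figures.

Δv ≈ 1.56 km/s

μ = GM = 6.674×10⁻¹¹ × 4.868×10²⁴ = 3.249×10¹⁴ m³/s².
r = 6052 + 16930 = 22982 km = 2.2982×10⁷ m.
Circular speed v_c = √(μ/r) = 3760 m/s.
Escape speed v_esc = √(2μ/r) = √2 × v_c = 5317 m/s.
Δv = v_esc − v_c = 1557 m/s = 1.557 km/s.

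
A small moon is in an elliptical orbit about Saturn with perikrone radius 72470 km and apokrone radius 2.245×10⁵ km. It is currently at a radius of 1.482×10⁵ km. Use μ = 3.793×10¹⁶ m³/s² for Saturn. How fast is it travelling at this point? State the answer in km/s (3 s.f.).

v ≈ 16.0 km/s

Semi-major axis a = (r_p + r_a)/2 = 1.4848×10⁵ km = 1.485×10⁸ m.
Vis-viva: v² = μ(2/r − 1/a) = 3.793×10¹⁶ × (1.350×10⁻⁸ − 6.735×10⁻⁹) = 2.564×10⁸ m²/s².
v = 16010 m/s = 16.01 km/s.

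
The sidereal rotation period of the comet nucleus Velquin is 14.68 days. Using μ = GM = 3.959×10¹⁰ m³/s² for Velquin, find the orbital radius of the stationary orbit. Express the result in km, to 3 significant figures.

r_sync ≈ 11700 km

T = 14.68 days = 1.268×10⁶ s.
A synchronous orbit has period T, so by Kepler's third law a = (μT²/4π²)^(1/3).
μT²/4π² = 3.959×10¹⁰ × (1.268×10⁶)² / 39.48 = 1.613×10²¹ m³.
a = 1.173×10⁷ m = 11728 km.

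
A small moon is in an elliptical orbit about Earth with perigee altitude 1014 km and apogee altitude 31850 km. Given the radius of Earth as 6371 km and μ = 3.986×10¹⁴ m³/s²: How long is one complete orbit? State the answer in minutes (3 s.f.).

r_p = 6371 + 1014 = 7385.0 km = 7.3850×10⁶ m.
r_a = 6371 + 31850 = 38221 km = 3.8221×10⁷ m.
Semi-major axis a = (r_p + r_a)/2 = (7385.0 + 38221)/2 = 22803 km = 2.280×10⁷ m.
By Kepler's third law T = 2π√(a³/μ) = 2π × 5.454×10³ = 3.427×10⁴ s.
= 571.1 minutes.

T ≈ 571 minutes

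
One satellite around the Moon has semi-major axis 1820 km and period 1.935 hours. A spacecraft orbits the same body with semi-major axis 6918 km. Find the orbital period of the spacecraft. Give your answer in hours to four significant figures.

Kepler's third law: T² ∝ a³, so T₂ = T₁ (a₂/a₁)^(3/2).
a₂/a₁ = 3.801, (a₂/a₁)^(3/2) = 7.411.
T₂ = 1.935 × 7.411 = 14.34 hours.

T₂ ≈ 14.34 hours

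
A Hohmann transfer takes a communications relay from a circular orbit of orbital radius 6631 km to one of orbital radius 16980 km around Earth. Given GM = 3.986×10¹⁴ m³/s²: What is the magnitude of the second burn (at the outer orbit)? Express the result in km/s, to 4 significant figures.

r₁ = 6631 km = 6.631×10⁶ m.
r₂ = 16980 km = 1.698×10⁷ m.
Transfer ellipse a_t = (r₁ + r₂)/2 = 1.181×10⁷ m.
At r₁: circular v_c1 = √(μ/r₁) = 7753 m/s; transfer-perigee v_p = √[μ(2/r₁ − 1/a_t)] = 9298 m/s.
At r₂: circular v_c2 = √(μ/r₂) = 4845 m/s; transfer-apogee v_a = √[μ(2/r₂ − 1/a_t)] = 3631 m/s.
Δv₂ = v_c2 − v_a = 1214 m/s.
= 1.214 km/s.

Δv ≈ 1.214 km/s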